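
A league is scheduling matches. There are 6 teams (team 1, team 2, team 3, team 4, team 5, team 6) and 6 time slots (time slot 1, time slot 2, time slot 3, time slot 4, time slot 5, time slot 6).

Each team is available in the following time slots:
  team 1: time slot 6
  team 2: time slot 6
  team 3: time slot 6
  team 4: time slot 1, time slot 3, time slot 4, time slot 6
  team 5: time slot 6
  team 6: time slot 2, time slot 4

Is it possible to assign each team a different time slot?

No

The set {team 1, team 2, team 3, team 5} has only 1 neighbour ({time slot 6}), so by Hall's theorem at most 3 of the 6 teams can be matched.
Hence no matching covers every team.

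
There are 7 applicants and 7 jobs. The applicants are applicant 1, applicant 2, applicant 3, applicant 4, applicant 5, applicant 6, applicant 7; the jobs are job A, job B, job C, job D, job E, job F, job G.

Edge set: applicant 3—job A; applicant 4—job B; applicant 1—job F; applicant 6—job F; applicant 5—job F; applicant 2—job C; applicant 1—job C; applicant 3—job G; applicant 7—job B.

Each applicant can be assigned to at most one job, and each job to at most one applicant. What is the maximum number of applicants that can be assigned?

4

For example, pair applicant 1-job F, applicant 2-job C, applicant 3-job A, applicant 4-job B.
The set {applicant 1, applicant 2, applicant 4, applicant 5, applicant 6, applicant 7} has only 3 neighbours ({job B, job C, job F}), so by Hall's theorem at most 4 of the 7 applicants can be matched.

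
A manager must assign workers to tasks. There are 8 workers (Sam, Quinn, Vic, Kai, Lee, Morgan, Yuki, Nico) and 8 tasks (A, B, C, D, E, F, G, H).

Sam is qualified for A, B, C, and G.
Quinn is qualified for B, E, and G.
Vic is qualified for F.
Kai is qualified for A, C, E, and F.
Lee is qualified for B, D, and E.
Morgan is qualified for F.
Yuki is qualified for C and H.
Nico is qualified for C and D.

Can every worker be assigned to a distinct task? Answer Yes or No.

No

The set {Vic, Morgan} has only 1 neighbour ({F}), so by Hall's theorem at most 7 of the 8 workers can be matched.
Hence no matching covers every worker.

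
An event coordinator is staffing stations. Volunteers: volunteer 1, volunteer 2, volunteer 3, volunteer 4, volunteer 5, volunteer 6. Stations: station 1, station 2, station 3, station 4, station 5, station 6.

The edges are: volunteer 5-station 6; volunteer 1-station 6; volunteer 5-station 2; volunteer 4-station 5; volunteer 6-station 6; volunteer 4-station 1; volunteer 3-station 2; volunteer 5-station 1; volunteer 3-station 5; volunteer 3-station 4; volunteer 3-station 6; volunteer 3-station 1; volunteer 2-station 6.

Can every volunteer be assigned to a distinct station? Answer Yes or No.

No

The set {volunteer 1, volunteer 2, volunteer 6} has only 1 neighbour ({station 6}), so by Hall's theorem at most 4 of the 6 volunteers can be matched.
Hence no matching covers every volunteer.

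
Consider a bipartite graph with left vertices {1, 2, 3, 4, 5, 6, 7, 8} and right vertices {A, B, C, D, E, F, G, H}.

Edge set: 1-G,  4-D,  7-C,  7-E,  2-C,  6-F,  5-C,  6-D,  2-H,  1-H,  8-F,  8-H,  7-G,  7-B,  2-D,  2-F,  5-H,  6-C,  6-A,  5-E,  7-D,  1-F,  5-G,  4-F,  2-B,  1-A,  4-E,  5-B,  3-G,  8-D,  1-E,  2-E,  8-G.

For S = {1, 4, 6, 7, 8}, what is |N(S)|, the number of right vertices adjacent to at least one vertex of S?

The union of neighbours of {1, 4, 6, 7, 8} is {A, B, C, D, E, F, G, H}, which has 8 elements.
Since |N(S)| = 8 ≥ |S| = 5, Hall's condition holds for this subset.

8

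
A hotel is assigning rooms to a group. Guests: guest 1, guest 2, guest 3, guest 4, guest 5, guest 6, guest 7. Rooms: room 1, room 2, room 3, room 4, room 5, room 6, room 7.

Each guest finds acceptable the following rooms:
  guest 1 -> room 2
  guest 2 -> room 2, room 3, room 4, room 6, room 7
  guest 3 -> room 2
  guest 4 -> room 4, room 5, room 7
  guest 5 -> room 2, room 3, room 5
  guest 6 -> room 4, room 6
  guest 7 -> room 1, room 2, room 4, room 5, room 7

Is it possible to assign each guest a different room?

The set {guest 1, guest 3} has only 1 neighbour ({room 2}), so by Hall's theorem at most 6 of the 7 guests can be matched.
Hence no matching covers every guest.

No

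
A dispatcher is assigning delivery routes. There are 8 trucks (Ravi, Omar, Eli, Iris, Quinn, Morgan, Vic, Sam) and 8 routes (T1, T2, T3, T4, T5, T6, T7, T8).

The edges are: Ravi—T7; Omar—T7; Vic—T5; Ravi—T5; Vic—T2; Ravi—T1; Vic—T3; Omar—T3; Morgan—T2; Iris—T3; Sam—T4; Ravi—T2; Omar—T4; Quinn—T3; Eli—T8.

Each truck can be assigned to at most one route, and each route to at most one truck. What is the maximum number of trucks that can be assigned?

A valid assignment of size 7: Ravi-T1, Omar-T7, Eli-T8, Iris-T3, Morgan-T2, Vic-T5, Sam-T4.
The set {Iris, Quinn} has only 1 neighbour ({T3}), so by Hall's theorem at most 7 of the 8 trucks can be matched.

7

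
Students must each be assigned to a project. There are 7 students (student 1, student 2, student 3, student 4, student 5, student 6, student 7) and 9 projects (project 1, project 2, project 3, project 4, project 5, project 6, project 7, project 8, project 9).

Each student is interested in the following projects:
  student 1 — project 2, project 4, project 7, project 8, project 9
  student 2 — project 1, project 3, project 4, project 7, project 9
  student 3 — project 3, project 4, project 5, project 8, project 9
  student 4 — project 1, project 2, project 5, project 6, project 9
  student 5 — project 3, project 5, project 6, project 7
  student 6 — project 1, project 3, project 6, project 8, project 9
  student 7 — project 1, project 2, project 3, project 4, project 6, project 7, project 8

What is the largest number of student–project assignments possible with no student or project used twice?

7

For example, pair student 1-project 7, student 2-project 4, student 3-project 9, student 4-project 2, student 5-project 5, student 6-project 6, student 7-project 3.
All 7 students are matched, so no larger matching exists.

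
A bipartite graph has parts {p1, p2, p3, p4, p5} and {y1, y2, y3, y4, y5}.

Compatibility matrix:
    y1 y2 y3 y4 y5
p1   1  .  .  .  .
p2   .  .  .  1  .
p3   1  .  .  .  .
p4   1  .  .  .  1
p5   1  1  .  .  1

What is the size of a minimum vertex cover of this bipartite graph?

4

{p2, p4, p5, y1} is a vertex cover of size 4: every edge has an endpoint in this set.
No smaller cover exists because p1–y1, p2–y4, p4–y5, p5–y2 is a matching of size 4, and a cover must include an endpoint of each of these disjoint edges (König's theorem).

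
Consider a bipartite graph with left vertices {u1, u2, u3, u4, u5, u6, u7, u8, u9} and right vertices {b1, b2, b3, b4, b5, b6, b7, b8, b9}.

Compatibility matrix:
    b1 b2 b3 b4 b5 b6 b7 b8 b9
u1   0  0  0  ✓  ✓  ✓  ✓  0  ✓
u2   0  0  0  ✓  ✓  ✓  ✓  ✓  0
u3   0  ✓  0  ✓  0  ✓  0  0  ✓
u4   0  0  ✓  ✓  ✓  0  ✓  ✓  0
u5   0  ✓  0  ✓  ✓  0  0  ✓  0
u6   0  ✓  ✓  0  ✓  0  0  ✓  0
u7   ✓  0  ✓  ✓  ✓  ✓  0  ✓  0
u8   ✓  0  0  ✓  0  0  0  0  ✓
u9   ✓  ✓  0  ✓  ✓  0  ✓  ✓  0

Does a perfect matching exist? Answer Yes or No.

Yes

A valid assignment of size 9: u1-b5, u2-b6, u3-b4, u4-b3, u5-b8, u6-b2, u7-b1, u8-b9, u9-b7.
All 9 left vertices are covered.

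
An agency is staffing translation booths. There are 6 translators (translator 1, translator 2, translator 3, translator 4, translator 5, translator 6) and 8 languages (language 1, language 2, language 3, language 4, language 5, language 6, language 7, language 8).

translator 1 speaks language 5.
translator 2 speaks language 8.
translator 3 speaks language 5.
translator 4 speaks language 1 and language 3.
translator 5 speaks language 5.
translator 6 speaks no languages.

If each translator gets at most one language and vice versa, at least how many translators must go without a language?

3

For example, pair translator 1-language 5, translator 2-language 8, translator 4-language 1.
The set {translator 1, translator 3, translator 5, translator 6} has only 1 neighbour ({language 5}), so by Hall's theorem at most 3 of the 6 translators can be matched.
That matches 3 of the 6, leaving 3 unmatched; no matching can do better.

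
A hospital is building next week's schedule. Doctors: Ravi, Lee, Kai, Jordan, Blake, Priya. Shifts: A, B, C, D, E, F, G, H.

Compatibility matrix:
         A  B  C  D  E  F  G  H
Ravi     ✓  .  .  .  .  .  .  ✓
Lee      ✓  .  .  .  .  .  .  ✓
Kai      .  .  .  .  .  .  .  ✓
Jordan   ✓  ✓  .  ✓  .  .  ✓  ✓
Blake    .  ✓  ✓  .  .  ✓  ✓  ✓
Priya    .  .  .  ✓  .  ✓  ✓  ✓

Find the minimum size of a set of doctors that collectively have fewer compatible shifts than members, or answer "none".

Take S = {Ravi, Lee, Kai}. Its neighbourhood is {A, H}, so |N(S)| = 2 < |S| = 3.
Every subset of size less than 3 has at least as many neighbours as members, so 3 is the minimum.

3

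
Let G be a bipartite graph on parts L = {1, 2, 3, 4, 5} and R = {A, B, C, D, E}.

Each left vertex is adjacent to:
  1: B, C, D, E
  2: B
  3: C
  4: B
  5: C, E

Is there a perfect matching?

The set {2, 4} has only 1 neighbour ({B}), so by Hall's theorem at most 4 of the 5 left vertices can be matched.
Hence no matching covers every left vertex.

No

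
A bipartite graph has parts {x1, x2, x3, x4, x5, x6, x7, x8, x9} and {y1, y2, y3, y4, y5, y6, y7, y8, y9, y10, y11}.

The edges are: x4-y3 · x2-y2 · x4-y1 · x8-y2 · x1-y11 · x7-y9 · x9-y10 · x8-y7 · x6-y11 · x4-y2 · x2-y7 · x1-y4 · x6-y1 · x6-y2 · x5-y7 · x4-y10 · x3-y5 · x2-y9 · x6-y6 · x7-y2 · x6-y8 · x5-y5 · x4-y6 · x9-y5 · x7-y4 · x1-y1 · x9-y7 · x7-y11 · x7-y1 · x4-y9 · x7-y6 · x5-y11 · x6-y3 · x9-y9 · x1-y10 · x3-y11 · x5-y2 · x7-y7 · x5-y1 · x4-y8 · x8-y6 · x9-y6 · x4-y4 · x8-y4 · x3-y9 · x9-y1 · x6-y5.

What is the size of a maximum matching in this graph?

One maximum matching: x1–y1, x2–y9, x3–y5, x4–y4, x5–y11, x6–y3, x7–y6, x8–y2, x9–y7.
All 9 left vertices are matched, so no larger matching exists.

9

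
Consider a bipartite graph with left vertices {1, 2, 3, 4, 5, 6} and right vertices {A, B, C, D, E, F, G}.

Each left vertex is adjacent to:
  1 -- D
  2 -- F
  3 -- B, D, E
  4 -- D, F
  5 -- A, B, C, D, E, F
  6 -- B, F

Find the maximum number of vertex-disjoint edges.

5

A valid assignment of size 5: 1→D, 2→F, 3→E, 5→A, 6→B.
The set {1, 2, 4} has only 2 neighbours ({D, F}), so by Hall's theorem at most 5 of the 6 left vertices can be matched.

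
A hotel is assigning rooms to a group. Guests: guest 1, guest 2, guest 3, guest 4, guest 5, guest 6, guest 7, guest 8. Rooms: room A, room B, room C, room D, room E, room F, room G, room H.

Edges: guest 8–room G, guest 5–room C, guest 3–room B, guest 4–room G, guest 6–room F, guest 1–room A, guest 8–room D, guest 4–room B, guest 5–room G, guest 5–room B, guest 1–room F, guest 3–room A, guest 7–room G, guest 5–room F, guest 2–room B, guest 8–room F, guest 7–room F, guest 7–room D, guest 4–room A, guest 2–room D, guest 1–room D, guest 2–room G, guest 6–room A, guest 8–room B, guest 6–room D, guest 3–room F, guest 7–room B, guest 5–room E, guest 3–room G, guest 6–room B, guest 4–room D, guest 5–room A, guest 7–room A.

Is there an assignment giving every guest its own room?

The set {guest 1, guest 2, guest 3, guest 4, guest 6, guest 7, guest 8} has only 5 neighbours ({room A, room B, room D, room F, room G}), so by Hall's theorem at most 6 of the 8 guests can be matched.
Hence no matching covers every guest.

No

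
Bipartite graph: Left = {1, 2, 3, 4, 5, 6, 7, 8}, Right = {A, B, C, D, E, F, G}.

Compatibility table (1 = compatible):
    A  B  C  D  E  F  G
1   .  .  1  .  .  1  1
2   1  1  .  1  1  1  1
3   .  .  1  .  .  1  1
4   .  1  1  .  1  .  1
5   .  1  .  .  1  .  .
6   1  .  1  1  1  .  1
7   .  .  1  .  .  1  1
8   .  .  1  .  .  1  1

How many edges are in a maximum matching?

One maximum matching: 1–G, 2–D, 3–C, 4–E, 5–B, 6–A, 7–F.
The set {1, 3, 7, 8} has only 3 neighbours ({C, F, G}), so by Hall's theorem at most 7 of the 8 left vertices can be matched.

7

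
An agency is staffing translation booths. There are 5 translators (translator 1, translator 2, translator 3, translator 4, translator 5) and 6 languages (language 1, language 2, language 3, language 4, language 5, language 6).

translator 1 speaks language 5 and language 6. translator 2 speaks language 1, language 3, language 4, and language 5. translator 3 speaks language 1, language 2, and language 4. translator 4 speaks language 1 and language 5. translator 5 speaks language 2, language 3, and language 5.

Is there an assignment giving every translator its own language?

One maximum matching: translator 1→language 6, translator 2→language 4, translator 3→language 1, translator 4→language 5, translator 5→language 2.
Every translator is matched, so this matching saturates all of them.

Yes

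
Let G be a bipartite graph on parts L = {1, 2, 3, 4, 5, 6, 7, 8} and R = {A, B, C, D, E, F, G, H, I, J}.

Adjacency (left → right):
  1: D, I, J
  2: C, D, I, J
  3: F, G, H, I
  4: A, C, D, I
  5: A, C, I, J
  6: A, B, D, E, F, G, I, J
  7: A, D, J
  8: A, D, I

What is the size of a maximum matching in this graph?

For example, pair 1–D, 2–C, 3–F, 4–I, 5–A, 6–G, 7–J.
The set {1, 2, 4, 5, 7, 8} has only 5 neighbours ({A, C, D, I, J}), so by Hall's theorem at most 7 of the 8 left vertices can be matched.

7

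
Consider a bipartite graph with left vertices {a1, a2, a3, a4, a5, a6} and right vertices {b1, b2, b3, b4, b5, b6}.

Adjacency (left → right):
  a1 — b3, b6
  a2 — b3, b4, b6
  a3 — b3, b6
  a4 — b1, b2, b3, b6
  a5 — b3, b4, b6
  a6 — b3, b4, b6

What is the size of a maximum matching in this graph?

For example, pair a1–b6, a2–b4, a3–b3, a4–b2.
The set {a1, a2, a3, a5, a6} has only 3 neighbours ({b3, b4, b6}), so by Hall's theorem at most 4 of the 6 left vertices can be matched.

4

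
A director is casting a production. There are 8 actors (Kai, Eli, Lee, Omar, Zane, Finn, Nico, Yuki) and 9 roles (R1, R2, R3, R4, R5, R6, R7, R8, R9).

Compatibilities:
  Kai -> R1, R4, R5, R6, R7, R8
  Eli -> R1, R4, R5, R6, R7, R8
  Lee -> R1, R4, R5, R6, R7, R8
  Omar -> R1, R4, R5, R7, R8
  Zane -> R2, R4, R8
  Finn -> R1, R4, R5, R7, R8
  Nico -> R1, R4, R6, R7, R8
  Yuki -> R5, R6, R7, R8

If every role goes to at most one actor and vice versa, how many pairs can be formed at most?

A valid assignment of size 7: Kai–R7, Eli–R8, Lee–R4, Omar–R5, Zane–R2, Finn–R1, Nico–R6.
The set {Kai, Eli, Lee, Omar, Finn, Nico, Yuki} has only 6 neighbours ({R1, R4, R5, R6, R7, R8}), so by Hall's theorem at most 7 of the 8 actors can be matched.

7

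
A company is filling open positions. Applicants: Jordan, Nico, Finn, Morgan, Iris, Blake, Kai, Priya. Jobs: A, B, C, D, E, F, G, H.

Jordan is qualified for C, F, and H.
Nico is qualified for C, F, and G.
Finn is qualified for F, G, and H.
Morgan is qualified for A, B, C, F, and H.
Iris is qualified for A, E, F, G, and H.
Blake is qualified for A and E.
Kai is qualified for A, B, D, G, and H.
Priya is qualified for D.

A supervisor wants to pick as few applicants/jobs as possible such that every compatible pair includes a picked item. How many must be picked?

A maximum matching has 8 edges (e.g. Jordan–H, Nico–C, Finn–F, Morgan–B, Iris–A, Blake–E, Kai–G, Priya–D).
By König's theorem the minimum vertex cover has the same size. One such cover is {Jordan, Nico, Finn, Morgan, Iris, Blake, Kai, Priya}.

8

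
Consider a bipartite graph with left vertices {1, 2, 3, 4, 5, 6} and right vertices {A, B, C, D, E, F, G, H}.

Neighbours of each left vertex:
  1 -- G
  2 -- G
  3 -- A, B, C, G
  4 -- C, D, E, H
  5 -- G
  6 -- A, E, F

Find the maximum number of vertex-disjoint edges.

4

One maximum matching: 1–G, 3–B, 4–C, 6–E.
The set {1, 2, 5} has only 1 neighbour ({G}), so by Hall's theorem at most 4 of the 6 left vertices can be matched.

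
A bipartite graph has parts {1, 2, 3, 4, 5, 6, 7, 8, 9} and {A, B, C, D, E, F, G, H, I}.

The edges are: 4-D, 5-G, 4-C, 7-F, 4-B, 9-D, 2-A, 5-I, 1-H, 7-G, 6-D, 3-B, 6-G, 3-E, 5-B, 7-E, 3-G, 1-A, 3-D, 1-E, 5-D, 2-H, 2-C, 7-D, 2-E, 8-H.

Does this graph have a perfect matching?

One maximum matching: 1→E, 2→A, 3→B, 4→C, 5→I, 6→G, 7→F, 8→H, 9→D.
Every left vertex is matched, so this is a perfect matching.

Yes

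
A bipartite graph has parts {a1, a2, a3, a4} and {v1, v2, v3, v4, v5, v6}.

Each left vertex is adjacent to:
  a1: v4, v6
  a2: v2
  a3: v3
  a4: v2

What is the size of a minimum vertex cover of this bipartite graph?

{a1, a3, v2} is a vertex cover of size 3: every edge has an endpoint in this set.
No smaller cover exists because a1–v6, a2–v2, a3–v3 is a matching of size 3, and a cover must include an endpoint of each of these disjoint edges (König's theorem).

3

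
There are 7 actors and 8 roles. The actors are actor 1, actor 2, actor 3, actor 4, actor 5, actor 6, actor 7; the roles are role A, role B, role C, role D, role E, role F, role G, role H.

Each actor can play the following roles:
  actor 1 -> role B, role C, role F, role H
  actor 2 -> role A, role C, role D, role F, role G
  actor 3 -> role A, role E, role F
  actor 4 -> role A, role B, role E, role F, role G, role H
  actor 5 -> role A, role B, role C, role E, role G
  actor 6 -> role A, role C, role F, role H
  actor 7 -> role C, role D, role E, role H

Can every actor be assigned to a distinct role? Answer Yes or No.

Yes

A valid assignment of size 7: actor 1→role F, actor 2→role A, actor 3→role E, actor 4→role G, actor 5→role C, actor 6→role H, actor 7→role D.
All 7 actors are covered.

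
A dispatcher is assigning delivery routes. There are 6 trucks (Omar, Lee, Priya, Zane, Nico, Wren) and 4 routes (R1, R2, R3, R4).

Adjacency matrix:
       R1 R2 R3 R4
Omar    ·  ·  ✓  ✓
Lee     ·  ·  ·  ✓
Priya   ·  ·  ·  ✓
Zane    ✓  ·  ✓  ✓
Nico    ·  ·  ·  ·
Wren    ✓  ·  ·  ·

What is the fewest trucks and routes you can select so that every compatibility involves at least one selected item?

The 3 edges Omar–R3, Lee–R4, Zane–R1 form a matching, so any vertex cover needs at least 3 vertices (one per matched edge).
Conversely {R1, R3, R4} meets every edge and has exactly 3 vertices, so 3 is optimal.

3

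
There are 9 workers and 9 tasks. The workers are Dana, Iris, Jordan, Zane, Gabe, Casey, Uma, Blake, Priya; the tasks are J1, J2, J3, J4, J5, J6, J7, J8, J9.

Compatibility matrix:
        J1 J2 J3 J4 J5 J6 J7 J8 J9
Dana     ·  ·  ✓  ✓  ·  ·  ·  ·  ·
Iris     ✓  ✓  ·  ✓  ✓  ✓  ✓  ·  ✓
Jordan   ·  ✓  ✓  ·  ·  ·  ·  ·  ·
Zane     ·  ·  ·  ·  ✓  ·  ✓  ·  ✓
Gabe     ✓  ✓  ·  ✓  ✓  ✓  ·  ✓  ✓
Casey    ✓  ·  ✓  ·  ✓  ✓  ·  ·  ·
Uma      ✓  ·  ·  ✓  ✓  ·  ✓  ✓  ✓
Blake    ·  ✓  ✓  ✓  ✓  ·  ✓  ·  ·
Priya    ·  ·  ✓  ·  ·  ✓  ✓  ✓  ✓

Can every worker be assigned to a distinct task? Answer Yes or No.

A valid assignment of size 9: Dana-J4, Iris-J2, Jordan-J3, Zane-J5, Gabe-J9, Casey-J1, Uma-J8, Blake-J7, Priya-J6.
Every worker is matched, so this is a perfect matching.

Yes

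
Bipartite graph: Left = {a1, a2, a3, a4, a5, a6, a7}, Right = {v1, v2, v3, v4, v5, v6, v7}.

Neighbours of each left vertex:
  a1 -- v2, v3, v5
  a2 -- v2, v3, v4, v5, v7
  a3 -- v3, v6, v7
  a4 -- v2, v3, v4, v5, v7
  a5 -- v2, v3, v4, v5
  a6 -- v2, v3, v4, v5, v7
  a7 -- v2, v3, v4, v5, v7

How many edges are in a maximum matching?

A valid assignment of size 6: a1–v5, a2–v2, a3–v6, a4–v7, a5–v4, a6–v3.
The set {a1, a2, a4, a5, a6, a7} has only 5 neighbours ({v2, v3, v4, v5, v7}), so by Hall's theorem at most 6 of the 7 left vertices can be matched.

6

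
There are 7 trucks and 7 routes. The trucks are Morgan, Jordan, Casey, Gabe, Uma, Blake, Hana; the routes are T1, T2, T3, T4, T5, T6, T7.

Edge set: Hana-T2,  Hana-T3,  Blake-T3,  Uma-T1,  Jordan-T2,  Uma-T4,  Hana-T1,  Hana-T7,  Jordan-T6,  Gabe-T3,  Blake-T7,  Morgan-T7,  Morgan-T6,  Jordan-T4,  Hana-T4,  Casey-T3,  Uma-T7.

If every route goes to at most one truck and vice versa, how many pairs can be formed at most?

A valid assignment of size 6: Morgan–T6, Jordan–T2, Casey–T3, Uma–T1, Blake–T7, Hana–T4.
The set {Casey, Gabe} has only 1 neighbour ({T3}), so by Hall's theorem at most 6 of the 7 trucks can be matched.

6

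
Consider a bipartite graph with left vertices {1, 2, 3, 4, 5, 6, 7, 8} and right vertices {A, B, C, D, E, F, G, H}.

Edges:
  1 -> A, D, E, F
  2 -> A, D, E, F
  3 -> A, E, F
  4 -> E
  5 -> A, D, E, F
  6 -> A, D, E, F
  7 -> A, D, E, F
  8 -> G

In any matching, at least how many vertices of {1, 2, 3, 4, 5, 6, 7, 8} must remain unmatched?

3

A valid assignment of size 5: 1-D, 2-A, 3-F, 4-E, 8-G.
The set {1, 2, 3, 4, 5, 6, 7} has only 4 neighbours ({A, D, E, F}), so by Hall's theorem at most 5 of the 8 left vertices can be matched.
That matches 5 of the 8, leaving 3 unmatched; no matching can do better.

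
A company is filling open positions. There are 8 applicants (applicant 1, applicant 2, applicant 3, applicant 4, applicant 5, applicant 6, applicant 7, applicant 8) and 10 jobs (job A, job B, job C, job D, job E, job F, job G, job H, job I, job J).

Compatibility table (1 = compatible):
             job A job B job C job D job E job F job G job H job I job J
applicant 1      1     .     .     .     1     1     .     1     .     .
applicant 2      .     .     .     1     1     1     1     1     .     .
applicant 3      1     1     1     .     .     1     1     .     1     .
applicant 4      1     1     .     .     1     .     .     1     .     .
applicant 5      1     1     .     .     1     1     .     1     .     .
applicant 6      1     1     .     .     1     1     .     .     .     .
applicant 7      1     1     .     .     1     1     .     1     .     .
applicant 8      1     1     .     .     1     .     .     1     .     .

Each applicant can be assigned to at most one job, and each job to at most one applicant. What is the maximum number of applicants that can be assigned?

7

One maximum matching: applicant 1-job A, applicant 2-job D, applicant 3-job G, applicant 4-job H, applicant 5-job B, applicant 6-job E, applicant 7-job F.
The set {applicant 1, applicant 4, applicant 5, applicant 6, applicant 7, applicant 8} has only 5 neighbours ({job A, job B, job E, job F, job H}), so by Hall's theorem at most 7 of the 8 applicants can be matched.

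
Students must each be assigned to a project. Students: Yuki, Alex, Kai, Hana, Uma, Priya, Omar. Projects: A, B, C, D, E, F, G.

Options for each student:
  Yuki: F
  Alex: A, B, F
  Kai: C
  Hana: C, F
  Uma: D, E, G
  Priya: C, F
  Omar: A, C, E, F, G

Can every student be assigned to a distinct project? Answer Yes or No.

No

The set {Yuki, Kai, Hana, Priya} has only 2 neighbours ({C, F}), so by Hall's theorem at most 5 of the 7 students can be matched.
Hence no matching covers every student.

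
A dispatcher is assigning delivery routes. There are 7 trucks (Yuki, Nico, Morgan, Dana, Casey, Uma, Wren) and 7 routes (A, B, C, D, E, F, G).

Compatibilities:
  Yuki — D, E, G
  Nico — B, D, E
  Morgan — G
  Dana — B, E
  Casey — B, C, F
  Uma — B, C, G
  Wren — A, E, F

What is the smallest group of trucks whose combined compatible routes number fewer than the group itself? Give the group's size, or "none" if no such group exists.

A matching saturating every truck exists, for instance Yuki→D, Nico→E, Morgan→G, Dana→B, Casey→F, Uma→C, Wren→A.
By Hall's marriage theorem, this means |N(S)| ≥ |S| for every subset S, so no violating subset exists.

none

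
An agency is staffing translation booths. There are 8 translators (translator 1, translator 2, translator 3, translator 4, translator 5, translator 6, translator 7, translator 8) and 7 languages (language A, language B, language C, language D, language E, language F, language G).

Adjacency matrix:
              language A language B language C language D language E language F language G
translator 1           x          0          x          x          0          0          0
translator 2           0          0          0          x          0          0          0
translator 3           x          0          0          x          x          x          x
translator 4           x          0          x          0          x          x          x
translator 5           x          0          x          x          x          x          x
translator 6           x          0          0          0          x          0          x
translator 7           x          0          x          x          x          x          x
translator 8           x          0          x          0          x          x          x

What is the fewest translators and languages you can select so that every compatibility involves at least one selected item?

6

A maximum matching has 6 edges (e.g. translator 1–language C, translator 2–language D, translator 3–language F, translator 4–language E, translator 5–language G, translator 6–language A).
By König's theorem the minimum vertex cover has the same size. One such cover is {language A, language C, language D, language E, language F, language G}.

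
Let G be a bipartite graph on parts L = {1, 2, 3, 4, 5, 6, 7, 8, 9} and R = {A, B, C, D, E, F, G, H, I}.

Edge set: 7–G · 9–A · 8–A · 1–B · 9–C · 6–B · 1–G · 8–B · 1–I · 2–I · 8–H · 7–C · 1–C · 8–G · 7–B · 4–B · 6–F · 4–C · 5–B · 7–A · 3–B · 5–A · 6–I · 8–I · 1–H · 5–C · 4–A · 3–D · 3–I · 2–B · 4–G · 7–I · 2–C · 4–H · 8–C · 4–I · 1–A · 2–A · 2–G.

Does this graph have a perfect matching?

No

The set {1, 2, 4, 5, 7, 8, 9} has only 6 neighbours ({A, B, C, G, H, I}), so by Hall's theorem at most 8 of the 9 left vertices can be matched.
Hence no matching covers every left vertex.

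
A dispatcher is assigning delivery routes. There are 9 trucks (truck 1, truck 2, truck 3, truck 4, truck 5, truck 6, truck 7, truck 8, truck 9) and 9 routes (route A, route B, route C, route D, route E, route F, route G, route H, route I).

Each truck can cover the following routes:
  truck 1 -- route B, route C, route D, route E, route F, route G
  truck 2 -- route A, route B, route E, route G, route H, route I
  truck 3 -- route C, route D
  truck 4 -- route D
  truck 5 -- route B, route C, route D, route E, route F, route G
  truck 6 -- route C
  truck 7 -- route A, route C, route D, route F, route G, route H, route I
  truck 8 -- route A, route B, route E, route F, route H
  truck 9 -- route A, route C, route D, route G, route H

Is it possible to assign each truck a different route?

No

The set {truck 3, truck 4, truck 6} has only 2 neighbours ({route C, route D}), so by Hall's theorem at most 8 of the 9 trucks can be matched.
Hence no matching covers every truck.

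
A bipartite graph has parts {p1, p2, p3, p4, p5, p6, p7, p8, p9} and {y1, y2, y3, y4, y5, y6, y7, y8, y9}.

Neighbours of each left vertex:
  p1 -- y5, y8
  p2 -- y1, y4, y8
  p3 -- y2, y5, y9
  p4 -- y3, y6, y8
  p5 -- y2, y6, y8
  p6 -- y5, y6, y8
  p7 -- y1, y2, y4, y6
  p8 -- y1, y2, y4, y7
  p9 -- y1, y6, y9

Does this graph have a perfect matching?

Yes

One maximum matching: p1-y5, p2-y4, p3-y9, p4-y3, p5-y8, p6-y6, p7-y2, p8-y7, p9-y1.
Every left vertex is matched, so this is a perfect matching.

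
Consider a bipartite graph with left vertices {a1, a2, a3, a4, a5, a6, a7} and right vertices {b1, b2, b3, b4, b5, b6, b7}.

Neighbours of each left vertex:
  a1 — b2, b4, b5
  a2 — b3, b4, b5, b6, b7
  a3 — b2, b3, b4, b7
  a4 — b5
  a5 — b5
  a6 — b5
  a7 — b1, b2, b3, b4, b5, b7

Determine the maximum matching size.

5

One maximum matching: a1–b4, a2–b6, a3–b3, a4–b5, a7–b7.
The set {a4, a5, a6} has only 1 neighbour ({b5}), so by Hall's theorem at most 5 of the 7 left vertices can be matched.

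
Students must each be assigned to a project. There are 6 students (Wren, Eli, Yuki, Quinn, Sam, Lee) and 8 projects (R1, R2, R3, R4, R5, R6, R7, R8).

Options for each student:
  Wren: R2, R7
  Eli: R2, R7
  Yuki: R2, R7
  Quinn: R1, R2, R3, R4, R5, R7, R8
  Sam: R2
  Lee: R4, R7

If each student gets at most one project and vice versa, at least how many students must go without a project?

For example, pair Wren–R2, Eli–R7, Quinn–R3, Lee–R4.
The set {Wren, Eli, Yuki, Sam} has only 2 neighbours ({R2, R7}), so by Hall's theorem at most 4 of the 6 students can be matched.
That matches 4 of the 6, leaving 2 unmatched; no matching can do better.

2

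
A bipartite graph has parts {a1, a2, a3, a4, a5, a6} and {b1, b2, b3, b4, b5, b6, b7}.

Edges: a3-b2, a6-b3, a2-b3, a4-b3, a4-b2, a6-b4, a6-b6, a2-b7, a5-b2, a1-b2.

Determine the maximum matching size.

For example, pair a1-b2, a2-b7, a4-b3, a6-b6.
The set {a1, a3, a5} has only 1 neighbour ({b2}), so by Hall's theorem at most 4 of the 6 left vertices can be matched.

4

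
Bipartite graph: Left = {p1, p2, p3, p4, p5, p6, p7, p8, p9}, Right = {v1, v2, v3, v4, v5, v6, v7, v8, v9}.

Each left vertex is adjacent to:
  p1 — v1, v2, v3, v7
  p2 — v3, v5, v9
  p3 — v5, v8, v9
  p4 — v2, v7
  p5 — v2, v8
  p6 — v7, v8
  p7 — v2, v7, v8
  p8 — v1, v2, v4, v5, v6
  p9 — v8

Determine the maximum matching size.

7

One maximum matching: p1–v1, p2–v3, p3–v9, p4–v2, p5–v8, p6–v7, p8–v6.
The set {p4, p5, p6, p7, p9} has only 3 neighbours ({v2, v7, v8}), so by Hall's theorem at most 7 of the 9 left vertices can be matched.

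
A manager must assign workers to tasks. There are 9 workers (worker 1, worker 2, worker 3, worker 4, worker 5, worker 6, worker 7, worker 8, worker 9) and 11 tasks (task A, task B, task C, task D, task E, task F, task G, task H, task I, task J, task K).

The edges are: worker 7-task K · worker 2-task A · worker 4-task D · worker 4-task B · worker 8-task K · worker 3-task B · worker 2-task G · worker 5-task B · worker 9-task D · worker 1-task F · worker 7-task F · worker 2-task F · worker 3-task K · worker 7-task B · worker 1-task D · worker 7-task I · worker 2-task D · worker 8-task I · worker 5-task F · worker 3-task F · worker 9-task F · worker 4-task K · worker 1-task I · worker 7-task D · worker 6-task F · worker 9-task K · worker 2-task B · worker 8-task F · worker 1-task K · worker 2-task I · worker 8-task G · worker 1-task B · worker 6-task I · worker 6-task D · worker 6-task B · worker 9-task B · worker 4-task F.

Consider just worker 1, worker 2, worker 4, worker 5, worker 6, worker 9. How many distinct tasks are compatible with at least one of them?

The union of neighbours of {worker 1, worker 2, worker 4, worker 5, worker 6, worker 9} is {task A, task B, task D, task F, task G, task I, task K}, which has 7 elements.
Since |N(S)| = 7 ≥ |S| = 6, Hall's condition holds for this subset.

7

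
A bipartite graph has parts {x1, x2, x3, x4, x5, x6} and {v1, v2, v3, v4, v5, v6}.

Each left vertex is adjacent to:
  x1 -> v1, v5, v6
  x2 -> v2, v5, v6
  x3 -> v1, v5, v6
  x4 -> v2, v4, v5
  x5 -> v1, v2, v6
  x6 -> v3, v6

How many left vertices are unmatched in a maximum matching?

A valid assignment of size 6: x1→v5, x2→v6, x3→v1, x4→v4, x5→v2, x6→v3.
This saturates every left vertex, so 6 is the maximum.
That matches 6 of the 6, leaving 0 unmatched; no matching can do better.

0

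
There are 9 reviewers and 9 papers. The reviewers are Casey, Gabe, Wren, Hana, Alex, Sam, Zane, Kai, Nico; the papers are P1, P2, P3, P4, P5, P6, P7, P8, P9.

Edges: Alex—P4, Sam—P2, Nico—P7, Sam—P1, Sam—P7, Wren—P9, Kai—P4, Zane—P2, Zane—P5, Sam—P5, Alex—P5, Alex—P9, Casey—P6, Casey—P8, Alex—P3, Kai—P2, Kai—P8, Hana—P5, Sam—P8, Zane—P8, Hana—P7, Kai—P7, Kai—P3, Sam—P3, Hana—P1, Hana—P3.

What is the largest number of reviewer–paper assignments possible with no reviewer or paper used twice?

8

For example, pair Casey-P6, Wren-P9, Hana-P5, Alex-P4, Sam-P1, Zane-P8, Kai-P3, Nico-P7.
The set {Gabe} has only 0 neighbours (∅), so by Hall's theorem at most 8 of the 9 reviewers can be matched.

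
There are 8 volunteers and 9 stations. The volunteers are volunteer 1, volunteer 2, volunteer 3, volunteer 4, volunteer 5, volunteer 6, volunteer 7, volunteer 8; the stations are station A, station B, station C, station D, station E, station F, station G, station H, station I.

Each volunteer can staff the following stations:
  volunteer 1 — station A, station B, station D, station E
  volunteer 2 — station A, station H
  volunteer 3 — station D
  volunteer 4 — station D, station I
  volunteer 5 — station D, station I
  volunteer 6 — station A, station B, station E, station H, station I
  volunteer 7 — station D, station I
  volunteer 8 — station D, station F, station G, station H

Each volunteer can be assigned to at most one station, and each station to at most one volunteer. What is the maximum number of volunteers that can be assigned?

6

For example, pair volunteer 1→station A, volunteer 2→station H, volunteer 3→station D, volunteer 4→station I, volunteer 6→station B, volunteer 8→station F.
The set {volunteer 3, volunteer 4, volunteer 5, volunteer 7} has only 2 neighbours ({station D, station I}), so by Hall's theorem at most 6 of the 8 volunteers can be matched.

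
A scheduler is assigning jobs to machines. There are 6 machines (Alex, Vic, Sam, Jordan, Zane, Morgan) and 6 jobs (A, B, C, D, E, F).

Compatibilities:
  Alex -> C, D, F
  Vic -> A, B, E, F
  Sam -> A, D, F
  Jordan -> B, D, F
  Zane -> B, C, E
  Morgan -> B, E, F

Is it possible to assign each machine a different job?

One maximum matching: Alex–C, Vic–F, Sam–A, Jordan–D, Zane–E, Morgan–B.
All 6 machines are covered.

Yes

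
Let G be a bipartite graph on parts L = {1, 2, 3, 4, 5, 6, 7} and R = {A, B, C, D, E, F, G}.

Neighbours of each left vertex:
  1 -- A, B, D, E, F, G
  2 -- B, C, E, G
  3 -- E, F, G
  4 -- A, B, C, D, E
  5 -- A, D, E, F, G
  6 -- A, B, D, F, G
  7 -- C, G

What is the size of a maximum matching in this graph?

For example, pair 1-D, 2-B, 3-E, 4-A, 5-G, 6-F, 7-C.
This saturates every left vertex, so 7 is the maximum.

7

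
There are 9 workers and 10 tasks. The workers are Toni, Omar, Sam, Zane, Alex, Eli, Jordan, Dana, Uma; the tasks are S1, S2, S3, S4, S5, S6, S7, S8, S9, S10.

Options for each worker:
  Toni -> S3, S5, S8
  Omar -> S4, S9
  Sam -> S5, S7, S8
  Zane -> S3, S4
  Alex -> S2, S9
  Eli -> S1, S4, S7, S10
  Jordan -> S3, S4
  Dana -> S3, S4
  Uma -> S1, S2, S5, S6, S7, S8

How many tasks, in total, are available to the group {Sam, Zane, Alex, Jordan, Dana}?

The union of neighbours of {Sam, Zane, Alex, Jordan, Dana} is {S2, S3, S4, S5, S7, S8, S9}, which has 7 elements.
Since |N(S)| = 7 ≥ |S| = 5, Hall's condition holds for this subset.

7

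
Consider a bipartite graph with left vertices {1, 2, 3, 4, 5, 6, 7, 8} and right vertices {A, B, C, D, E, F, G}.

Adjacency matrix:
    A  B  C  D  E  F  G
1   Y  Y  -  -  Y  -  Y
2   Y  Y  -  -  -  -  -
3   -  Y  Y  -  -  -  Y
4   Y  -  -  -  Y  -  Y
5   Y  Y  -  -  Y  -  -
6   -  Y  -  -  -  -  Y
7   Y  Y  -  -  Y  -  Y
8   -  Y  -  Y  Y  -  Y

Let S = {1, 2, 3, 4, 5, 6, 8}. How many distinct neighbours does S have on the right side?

The union of neighbours of {1, 2, 3, 4, 5, 6, 8} is {A, B, C, D, E, G}, which has 6 elements.
Since |N(S)| = 6 < |S| = 7, Hall's condition fails for this subset.

6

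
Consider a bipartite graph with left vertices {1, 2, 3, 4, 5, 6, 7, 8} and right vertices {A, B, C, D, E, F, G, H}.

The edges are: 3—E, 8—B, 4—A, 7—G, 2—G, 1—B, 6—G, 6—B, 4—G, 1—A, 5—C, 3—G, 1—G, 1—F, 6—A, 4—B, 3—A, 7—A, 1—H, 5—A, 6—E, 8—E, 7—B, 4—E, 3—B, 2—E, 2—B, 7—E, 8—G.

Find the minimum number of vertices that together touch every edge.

A maximum matching has 6 edges (e.g. 1–H, 2–G, 3–A, 4–E, 5–C, 6–B).
By König's theorem the minimum vertex cover has the same size. One such cover is {1, 5, A, B, E, G}.

6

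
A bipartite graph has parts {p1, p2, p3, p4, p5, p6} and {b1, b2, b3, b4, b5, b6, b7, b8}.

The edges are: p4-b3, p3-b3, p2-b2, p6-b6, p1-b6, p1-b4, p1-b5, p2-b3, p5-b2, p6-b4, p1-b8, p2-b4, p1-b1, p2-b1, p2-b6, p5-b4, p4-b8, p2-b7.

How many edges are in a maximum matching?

A valid assignment of size 6: p1→b1, p2→b7, p3→b3, p4→b8, p5→b4, p6→b6.
This saturates every left vertex, so 6 is the maximum.

6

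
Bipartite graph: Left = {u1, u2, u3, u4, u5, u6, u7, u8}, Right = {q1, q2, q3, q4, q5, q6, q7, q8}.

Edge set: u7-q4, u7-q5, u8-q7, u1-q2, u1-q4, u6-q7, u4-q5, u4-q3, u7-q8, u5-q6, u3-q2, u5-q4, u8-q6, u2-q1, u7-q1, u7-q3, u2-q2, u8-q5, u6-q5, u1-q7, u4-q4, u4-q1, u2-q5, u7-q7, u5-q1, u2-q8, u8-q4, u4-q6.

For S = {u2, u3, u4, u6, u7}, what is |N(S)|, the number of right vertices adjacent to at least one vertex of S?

8

The union of neighbours of {u2, u3, u4, u6, u7} is {q1, q2, q3, q4, q5, q6, q7, q8}, which has 8 elements.
Since |N(S)| = 8 ≥ |S| = 5, Hall's condition holds for this subset.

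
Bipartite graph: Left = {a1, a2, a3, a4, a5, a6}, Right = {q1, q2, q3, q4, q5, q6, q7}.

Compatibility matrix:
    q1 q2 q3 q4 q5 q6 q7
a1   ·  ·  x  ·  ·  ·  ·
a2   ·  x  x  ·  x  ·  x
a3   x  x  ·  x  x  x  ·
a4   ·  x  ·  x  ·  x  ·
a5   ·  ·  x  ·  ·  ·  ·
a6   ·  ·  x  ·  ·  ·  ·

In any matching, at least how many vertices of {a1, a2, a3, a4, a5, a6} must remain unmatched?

One maximum matching: a1-q3, a2-q2, a3-q4, a4-q6.
The set {a1, a5, a6} has only 1 neighbour ({q3}), so by Hall's theorem at most 4 of the 6 left vertices can be matched.
That matches 4 of the 6, leaving 2 unmatched; no matching can do better.

2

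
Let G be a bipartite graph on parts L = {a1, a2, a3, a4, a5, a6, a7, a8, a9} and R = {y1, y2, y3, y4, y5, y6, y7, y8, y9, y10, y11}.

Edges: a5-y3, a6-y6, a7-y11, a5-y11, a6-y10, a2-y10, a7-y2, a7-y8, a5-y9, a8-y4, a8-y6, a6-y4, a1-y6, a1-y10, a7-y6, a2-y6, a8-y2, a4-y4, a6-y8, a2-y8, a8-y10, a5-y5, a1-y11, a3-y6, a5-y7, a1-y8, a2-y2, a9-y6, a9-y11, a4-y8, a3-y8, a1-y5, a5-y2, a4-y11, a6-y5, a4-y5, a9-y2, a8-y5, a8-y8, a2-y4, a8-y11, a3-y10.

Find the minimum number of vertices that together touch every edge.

The 8 edges a1–y10, a2–y4, a3–y8, a4–y11, a5–y7, a6–y5, a7–y2, a8–y6 form a matching, so any vertex cover needs at least 8 vertices (one per matched edge).
Conversely {a5, y2, y4, y5, y6, y8, y10, y11} meets every edge and has exactly 8 vertices, so 8 is optimal.

8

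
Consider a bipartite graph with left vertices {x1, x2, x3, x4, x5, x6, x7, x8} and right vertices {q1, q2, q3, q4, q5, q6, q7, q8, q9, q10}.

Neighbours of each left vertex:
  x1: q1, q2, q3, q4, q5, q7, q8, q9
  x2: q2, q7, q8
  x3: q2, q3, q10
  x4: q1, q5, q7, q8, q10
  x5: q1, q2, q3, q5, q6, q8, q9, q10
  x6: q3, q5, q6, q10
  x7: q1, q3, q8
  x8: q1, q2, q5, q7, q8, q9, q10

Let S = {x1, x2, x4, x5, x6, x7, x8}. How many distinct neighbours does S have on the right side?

The union of neighbours of {x1, x2, x4, x5, x6, x7, x8} is {q1, q2, q3, q4, q5, q6, q7, q8, q9, q10}, which has 10 elements.
Since |N(S)| = 10 ≥ |S| = 7, Hall's condition holds for this subset.

10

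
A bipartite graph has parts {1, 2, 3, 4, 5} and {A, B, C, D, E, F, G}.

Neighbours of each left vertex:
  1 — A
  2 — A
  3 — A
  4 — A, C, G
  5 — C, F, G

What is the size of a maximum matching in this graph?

One maximum matching: 1-A, 4-C, 5-F.
The set {1, 2, 3} has only 1 neighbour ({A}), so by Hall's theorem at most 3 of the 5 left vertices can be matched.

3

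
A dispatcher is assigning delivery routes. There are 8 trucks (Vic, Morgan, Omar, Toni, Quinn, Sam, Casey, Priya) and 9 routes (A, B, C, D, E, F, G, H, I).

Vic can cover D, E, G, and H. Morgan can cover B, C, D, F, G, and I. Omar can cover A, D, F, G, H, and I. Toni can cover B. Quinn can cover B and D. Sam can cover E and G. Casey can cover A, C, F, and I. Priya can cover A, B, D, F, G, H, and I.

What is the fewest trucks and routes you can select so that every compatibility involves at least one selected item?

The 8 edges Vic–H, Morgan–F, Omar–A, Toni–B, Quinn–D, Sam–E, Casey–I, Priya–G form a matching, so any vertex cover needs at least 8 vertices (one per matched edge).
Conversely {Vic, Morgan, Omar, Toni, Quinn, Sam, Casey, Priya} meets every edge and has exactly 8 vertices, so 8 is optimal.

8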